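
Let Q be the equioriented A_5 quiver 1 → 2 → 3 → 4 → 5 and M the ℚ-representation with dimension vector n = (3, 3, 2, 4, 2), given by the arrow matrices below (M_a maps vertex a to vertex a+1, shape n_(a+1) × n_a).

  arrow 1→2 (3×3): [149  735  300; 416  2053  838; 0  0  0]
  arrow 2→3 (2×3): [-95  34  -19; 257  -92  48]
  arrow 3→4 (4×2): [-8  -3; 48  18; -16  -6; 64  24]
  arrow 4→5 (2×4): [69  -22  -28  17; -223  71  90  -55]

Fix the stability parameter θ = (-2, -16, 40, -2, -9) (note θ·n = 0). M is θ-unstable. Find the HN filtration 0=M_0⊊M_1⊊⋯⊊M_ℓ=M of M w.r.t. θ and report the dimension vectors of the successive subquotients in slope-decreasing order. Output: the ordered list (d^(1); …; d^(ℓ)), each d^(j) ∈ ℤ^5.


Via rank(M_{q-1}∘⋯∘M_p): M ≅ I[1,1], I[1,3], I[1,5], I[2,2], I[4,4]^2, I[4,5].
μ_θ-semistable layers: μ^(1)=40; μ^(2)=29/3; μ^(3)=-2; μ^(4)=-11/2; μ^(5)=-9; μ^(6)=-16

((0, 0, 1, 0, 0); (0, 0, 1, 1, 1); (1, 0, 0, 2, 0); (0, 0, 0, 1, 1); (2, 2, 0, 0, 0); (0, 1, 0, 0, 0))


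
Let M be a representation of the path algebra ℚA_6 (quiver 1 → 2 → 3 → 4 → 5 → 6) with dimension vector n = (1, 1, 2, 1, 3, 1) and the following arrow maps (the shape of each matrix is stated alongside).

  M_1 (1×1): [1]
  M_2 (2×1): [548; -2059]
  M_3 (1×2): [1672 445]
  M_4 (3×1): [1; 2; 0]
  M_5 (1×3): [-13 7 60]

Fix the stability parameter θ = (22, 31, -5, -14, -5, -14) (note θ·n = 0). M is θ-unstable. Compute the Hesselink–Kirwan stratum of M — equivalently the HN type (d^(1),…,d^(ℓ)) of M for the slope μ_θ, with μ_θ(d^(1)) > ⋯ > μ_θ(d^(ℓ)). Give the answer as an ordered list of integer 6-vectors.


Via rank(M_{q-1}∘⋯∘M_p): M ≅ I[1,6], I[3,3], I[5,5]^2.
μ_θ-semistable layers: μ^(1)=5/2; μ^(2)=-5

((1, 1, 1, 1, 1, 1); (0, 0, 1, 0, 2, 0))


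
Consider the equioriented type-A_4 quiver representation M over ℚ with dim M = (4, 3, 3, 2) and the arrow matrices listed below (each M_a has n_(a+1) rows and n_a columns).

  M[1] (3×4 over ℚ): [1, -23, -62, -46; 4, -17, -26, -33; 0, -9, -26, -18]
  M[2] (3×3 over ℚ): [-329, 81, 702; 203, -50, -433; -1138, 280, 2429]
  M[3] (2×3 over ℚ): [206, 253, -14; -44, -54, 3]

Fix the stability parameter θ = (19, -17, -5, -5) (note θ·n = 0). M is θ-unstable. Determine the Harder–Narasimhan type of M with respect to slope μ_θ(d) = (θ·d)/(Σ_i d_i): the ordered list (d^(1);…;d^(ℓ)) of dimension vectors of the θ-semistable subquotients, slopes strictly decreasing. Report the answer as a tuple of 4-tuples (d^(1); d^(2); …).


Via rank(M_{q-1}∘⋯∘M_p): M ≅ I[1,1], I[1,3], I[1,4]^2.
μ_θ-semistable layers: μ^(1)=19; μ^(2)=-1; μ^(3)=-2

((1, 0, 0, 0); (1, 1, 1, 0); (2, 2, 2, 2))


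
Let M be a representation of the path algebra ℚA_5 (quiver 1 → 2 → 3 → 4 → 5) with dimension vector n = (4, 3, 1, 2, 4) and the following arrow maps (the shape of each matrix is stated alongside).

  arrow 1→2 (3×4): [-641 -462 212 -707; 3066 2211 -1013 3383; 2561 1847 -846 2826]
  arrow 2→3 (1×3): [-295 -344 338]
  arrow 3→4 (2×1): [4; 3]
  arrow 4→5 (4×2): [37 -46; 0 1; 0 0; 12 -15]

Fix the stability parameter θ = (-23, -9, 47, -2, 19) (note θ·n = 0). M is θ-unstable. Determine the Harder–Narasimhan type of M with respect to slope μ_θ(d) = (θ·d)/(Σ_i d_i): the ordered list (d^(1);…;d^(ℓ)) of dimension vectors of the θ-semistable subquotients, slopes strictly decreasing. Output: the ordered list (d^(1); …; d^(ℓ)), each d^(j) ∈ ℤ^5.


Barcode: M ≅ I[1,1], I[1,2]^2, I[1,5], I[4,5], I[5,5]^2. HN layers by μ_θ (5 steps, strictly decreasing):
  μ^(1)=64/3; μ^(2)=19; μ^(3)=-2; μ^(4)=-9; μ^(5)=-23

((0, 0, 1, 1, 1); (0, 0, 0, 0, 3); (0, 0, 0, 1, 0); (0, 3, 0, 0, 0); (4, 0, 0, 0, 0))


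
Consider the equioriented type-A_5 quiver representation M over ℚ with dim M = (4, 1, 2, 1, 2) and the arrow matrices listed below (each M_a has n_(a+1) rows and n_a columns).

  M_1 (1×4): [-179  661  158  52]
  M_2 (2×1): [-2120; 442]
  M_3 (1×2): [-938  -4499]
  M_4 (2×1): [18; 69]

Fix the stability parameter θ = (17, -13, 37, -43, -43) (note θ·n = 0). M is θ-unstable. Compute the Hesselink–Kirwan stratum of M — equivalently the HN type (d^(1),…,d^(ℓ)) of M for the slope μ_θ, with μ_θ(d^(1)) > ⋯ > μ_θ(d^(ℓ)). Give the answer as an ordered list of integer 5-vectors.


Interval decomposition of M: I[1,1]^3, I[1,5], I[3,3], I[5,5].
HN type (ℓ=4): μ^(1)=37; μ^(2)=17; μ^(3)=-9; μ^(4)=-43

((0, 0, 1, 0, 0); (3, 0, 0, 0, 0); (1, 1, 1, 1, 1); (0, 0, 0, 0, 1))


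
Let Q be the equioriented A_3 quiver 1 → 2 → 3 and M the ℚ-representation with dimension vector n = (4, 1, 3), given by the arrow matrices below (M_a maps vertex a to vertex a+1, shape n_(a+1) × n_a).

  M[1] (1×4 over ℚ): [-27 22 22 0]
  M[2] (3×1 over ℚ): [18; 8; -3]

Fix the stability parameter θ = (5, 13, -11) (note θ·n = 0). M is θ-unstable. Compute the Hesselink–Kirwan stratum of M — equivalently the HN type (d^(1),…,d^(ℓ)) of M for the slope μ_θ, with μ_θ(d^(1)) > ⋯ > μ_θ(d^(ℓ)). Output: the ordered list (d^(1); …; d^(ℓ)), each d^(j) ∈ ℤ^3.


Interval decomposition of M: I[1,1]^3, I[1,3], I[3,3]^2.
HN type (ℓ=3): μ^(1)=5; μ^(2)=7/3; μ^(3)=-11

((3, 0, 0); (1, 1, 1); (0, 0, 2))


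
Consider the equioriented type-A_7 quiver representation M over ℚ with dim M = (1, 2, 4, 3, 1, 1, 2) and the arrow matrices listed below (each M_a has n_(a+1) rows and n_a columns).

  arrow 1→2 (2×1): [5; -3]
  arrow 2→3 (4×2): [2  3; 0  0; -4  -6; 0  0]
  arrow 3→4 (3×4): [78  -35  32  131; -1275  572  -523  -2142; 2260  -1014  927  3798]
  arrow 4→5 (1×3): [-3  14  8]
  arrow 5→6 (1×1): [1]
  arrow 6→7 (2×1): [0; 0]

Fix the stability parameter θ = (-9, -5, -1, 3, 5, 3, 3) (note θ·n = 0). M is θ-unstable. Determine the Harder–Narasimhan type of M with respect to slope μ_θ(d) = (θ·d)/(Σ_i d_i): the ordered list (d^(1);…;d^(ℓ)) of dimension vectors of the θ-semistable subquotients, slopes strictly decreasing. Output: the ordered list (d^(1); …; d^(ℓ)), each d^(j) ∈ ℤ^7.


Barcode: M ≅ I[1,4], I[2,2], I[3,3], I[3,4], I[3,6], I[7,7]^2. HN layers by μ_θ (5 steps, strictly decreasing):
  μ^(1)=4; μ^(2)=3; μ^(3)=-1; μ^(4)=-5; μ^(5)=-9

((0, 0, 0, 0, 1, 1, 0); (0, 0, 0, 3, 0, 0, 2); (0, 0, 4, 0, 0, 0, 0); (0, 2, 0, 0, 0, 0, 0); (1, 0, 0, 0, 0, 0, 0))


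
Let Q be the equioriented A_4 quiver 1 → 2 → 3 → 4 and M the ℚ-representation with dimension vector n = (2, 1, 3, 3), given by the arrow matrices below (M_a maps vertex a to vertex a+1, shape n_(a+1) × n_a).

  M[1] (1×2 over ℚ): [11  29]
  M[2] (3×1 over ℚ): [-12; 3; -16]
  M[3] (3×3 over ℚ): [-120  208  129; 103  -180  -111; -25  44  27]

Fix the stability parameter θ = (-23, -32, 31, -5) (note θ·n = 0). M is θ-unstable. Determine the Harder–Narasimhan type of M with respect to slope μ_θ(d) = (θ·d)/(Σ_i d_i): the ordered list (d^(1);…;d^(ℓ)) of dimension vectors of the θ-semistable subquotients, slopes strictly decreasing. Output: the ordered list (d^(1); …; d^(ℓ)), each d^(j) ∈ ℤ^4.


Via rank(M_{q-1}∘⋯∘M_p): M ≅ I[1,1], I[1,3], I[3,4]^2, I[4,4].
μ_θ-semistable layers: μ^(1)=31; μ^(2)=13; μ^(3)=-5; μ^(4)=-23; μ^(5)=-55/2

((0, 0, 1, 0); (0, 0, 2, 2); (0, 0, 0, 1); (1, 0, 0, 0); (1, 1, 0, 0))


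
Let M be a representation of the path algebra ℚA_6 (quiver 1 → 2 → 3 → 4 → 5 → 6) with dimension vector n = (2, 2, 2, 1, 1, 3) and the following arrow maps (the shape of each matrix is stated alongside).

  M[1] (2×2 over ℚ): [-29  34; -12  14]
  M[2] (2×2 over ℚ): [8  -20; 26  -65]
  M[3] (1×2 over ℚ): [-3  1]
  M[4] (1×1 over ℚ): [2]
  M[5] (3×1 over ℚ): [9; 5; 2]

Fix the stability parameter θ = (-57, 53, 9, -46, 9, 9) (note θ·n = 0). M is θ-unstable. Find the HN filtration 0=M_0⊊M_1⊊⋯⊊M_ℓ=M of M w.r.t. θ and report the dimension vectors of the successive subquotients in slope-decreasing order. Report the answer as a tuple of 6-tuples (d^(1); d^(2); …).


Interval decomposition of M: I[1,2], I[1,6], I[3,3], I[6,6]^2.
HN type (ℓ=4): μ^(1)=53; μ^(2)=9; μ^(3)=16/3; μ^(4)=-57

((0, 1, 0, 0, 0, 0); (0, 0, 1, 0, 1, 3); (0, 1, 1, 1, 0, 0); (2, 0, 0, 0, 0, 0))


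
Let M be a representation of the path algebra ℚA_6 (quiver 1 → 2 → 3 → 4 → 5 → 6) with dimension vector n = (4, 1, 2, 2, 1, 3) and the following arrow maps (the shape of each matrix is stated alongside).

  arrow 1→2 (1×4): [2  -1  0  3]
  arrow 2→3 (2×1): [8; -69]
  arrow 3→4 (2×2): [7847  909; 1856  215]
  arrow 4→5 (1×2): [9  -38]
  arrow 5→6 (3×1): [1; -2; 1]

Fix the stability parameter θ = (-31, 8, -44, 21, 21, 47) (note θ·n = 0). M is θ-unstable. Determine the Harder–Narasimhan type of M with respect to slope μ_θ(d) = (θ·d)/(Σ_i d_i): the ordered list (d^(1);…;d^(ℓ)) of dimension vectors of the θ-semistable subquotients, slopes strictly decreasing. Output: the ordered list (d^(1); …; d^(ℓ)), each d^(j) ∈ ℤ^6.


Via rank(M_{q-1}∘⋯∘M_p): M ≅ I[1,1]^3, I[1,6], I[3,4], I[6,6]^2.
μ_θ-semistable layers: μ^(1)=47; μ^(2)=21; μ^(3)=-18; μ^(4)=-31; μ^(5)=-44

((0, 0, 0, 0, 0, 3); (0, 0, 0, 2, 1, 0); (0, 1, 1, 0, 0, 0); (4, 0, 0, 0, 0, 0); (0, 0, 1, 0, 0, 0))


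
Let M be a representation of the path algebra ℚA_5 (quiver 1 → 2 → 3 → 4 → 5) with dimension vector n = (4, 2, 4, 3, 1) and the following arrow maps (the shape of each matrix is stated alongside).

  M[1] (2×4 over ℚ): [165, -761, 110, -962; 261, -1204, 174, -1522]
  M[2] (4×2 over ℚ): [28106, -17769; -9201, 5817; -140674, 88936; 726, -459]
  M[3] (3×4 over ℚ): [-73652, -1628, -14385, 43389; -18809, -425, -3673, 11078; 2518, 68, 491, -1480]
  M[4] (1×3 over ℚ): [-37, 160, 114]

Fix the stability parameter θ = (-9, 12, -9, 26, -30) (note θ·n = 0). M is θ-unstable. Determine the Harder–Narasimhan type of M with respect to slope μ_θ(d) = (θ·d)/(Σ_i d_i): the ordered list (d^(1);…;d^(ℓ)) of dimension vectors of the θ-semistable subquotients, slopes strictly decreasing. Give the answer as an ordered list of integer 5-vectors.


Interval decomposition of M: I[1,1]^2, I[1,4], I[1,5], I[3,3], I[3,4].
HN type (ℓ=4): μ^(1)=26; μ^(2)=3/2; μ^(3)=-1/4; μ^(4)=-9

((0, 0, 0, 2, 0); (0, 1, 1, 0, 0); (0, 1, 1, 1, 1); (4, 0, 2, 0, 0))


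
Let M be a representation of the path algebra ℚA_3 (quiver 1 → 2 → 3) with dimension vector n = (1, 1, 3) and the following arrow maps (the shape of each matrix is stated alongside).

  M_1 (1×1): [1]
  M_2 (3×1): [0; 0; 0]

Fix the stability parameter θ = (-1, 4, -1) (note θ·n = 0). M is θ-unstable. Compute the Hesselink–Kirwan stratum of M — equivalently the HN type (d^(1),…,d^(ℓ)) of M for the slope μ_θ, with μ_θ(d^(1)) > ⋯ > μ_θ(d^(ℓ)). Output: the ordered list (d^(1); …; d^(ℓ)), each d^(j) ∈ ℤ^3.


Interval decomposition of M: I[1,2], I[3,3]^3.
HN type (ℓ=2): μ^(1)=4; μ^(2)=-1

((0, 1, 0); (1, 0, 3))


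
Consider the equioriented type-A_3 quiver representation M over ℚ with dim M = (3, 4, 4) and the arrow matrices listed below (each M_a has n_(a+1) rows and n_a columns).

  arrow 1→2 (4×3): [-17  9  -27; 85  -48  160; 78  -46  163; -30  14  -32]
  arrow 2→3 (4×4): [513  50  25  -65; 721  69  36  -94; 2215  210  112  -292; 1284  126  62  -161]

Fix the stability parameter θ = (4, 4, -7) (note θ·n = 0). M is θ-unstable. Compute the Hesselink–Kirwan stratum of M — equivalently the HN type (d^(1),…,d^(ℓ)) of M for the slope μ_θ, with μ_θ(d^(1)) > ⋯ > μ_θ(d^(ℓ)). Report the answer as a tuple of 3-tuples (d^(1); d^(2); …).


Interval decomposition of M: I[1,3]^3, I[2,3].
HN type (ℓ=2): μ^(1)=1/3; μ^(2)=-3/2

((3, 3, 3); (0, 1, 1))


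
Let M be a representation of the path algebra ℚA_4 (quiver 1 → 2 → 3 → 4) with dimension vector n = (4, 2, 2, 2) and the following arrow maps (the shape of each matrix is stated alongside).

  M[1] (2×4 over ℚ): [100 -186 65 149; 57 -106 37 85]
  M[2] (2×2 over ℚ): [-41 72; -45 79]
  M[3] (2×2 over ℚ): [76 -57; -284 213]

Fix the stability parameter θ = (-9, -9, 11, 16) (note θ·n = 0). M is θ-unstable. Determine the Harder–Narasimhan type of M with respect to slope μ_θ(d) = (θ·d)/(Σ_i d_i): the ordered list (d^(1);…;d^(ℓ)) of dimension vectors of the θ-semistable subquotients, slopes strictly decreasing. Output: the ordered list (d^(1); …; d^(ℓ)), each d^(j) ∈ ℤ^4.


Interval decomposition of M: I[1,1]^2, I[1,3], I[1,4], I[4,4].
HN type (ℓ=3): μ^(1)=16; μ^(2)=11; μ^(3)=-9

((0, 0, 0, 2); (0, 0, 2, 0); (4, 2, 0, 0))


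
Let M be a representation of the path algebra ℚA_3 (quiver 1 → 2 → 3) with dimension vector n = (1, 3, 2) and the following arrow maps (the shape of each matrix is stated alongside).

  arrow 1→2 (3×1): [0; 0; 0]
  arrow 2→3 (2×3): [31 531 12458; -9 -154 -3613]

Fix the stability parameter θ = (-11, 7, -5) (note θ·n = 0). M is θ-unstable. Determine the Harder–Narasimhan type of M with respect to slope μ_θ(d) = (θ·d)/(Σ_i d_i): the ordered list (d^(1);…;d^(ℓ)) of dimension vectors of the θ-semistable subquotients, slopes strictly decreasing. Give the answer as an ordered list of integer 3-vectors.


Via rank(M_{q-1}∘⋯∘M_p): M ≅ I[1,1], I[2,2], I[2,3]^2.
μ_θ-semistable layers: μ^(1)=7; μ^(2)=1; μ^(3)=-11

((0, 1, 0); (0, 2, 2); (1, 0, 0))


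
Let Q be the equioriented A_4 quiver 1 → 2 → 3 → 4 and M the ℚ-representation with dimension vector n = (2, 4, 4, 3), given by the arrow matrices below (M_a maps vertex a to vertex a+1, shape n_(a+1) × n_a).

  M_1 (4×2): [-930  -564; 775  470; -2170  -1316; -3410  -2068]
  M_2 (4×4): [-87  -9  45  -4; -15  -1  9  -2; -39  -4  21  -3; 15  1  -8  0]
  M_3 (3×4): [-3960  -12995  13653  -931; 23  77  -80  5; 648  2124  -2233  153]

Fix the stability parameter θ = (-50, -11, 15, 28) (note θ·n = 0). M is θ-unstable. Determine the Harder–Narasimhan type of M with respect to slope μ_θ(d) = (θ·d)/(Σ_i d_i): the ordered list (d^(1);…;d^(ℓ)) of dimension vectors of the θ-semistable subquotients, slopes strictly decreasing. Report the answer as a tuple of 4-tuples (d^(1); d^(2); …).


Interval decomposition of M: I[1,1], I[1,4], I[2,3], I[2,4]^2.
HN type (ℓ=4): μ^(1)=28; μ^(2)=15; μ^(3)=-11; μ^(4)=-50

((0, 0, 0, 3); (0, 0, 4, 0); (0, 4, 0, 0); (2, 0, 0, 0))


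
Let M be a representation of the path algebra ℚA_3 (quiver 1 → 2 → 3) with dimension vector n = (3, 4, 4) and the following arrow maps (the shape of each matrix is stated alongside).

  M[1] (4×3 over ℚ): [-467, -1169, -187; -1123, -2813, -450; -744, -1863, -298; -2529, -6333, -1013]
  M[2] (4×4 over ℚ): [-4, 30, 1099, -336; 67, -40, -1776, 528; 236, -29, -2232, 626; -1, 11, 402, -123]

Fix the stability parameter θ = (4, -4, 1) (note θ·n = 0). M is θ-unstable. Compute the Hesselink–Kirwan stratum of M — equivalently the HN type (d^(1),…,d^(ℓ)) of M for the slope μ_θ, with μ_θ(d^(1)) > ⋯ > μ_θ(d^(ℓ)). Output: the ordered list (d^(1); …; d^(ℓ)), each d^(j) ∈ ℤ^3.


Via rank(M_{q-1}∘⋯∘M_p): M ≅ I[1,3]^3, I[2,3].
μ_θ-semistable layers: μ^(1)=1; μ^(2)=0; μ^(3)=-4

((0, 0, 4); (3, 3, 0); (0, 1, 0))


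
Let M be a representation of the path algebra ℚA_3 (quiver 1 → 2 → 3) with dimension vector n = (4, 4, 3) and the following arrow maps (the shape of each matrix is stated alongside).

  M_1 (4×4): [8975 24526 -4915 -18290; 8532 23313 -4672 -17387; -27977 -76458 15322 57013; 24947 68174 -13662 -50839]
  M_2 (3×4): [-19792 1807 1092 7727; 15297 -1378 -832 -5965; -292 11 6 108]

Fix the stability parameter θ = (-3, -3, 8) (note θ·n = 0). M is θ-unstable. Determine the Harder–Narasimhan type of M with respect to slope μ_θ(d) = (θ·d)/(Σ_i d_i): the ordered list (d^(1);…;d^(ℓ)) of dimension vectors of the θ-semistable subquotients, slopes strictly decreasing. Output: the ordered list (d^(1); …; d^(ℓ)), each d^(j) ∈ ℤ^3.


Barcode: M ≅ I[1,1], I[1,3]^3, I[2,2]. HN layers by μ_θ (2 steps, strictly decreasing):
  μ^(1)=8; μ^(2)=-3

((0, 0, 3); (4, 4, 0))


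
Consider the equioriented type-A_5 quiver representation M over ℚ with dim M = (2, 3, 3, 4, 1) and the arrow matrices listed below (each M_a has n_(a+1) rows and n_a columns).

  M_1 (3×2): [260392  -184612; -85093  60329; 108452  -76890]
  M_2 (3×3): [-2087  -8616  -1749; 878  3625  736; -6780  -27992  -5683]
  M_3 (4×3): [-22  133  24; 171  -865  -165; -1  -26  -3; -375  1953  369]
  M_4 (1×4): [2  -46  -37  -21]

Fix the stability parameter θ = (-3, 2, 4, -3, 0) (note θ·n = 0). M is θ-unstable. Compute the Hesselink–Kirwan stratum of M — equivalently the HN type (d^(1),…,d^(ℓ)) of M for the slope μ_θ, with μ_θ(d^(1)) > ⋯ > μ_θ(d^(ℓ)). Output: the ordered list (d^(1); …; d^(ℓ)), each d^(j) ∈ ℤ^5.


Interval decomposition of M: I[1,3], I[1,5], I[2,4], I[4,4]^2.
HN type (ℓ=5): μ^(1)=4; μ^(2)=2; μ^(3)=1; μ^(4)=3/4; μ^(5)=-3

((0, 0, 1, 0, 0); (0, 1, 0, 0, 0); (0, 1, 1, 1, 0); (0, 1, 1, 1, 1); (2, 0, 0, 2, 0))


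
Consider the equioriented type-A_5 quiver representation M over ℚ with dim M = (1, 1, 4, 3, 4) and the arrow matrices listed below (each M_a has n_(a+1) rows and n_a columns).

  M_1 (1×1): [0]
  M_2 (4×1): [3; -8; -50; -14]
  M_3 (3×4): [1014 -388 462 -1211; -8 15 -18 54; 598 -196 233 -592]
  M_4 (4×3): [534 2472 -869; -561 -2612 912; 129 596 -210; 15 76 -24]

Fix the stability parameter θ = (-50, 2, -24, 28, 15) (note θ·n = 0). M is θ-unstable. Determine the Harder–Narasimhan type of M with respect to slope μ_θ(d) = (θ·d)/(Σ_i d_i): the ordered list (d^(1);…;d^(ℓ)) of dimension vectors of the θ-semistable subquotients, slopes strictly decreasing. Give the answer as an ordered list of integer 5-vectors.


Interval decomposition of M: I[1,1], I[2,3], I[3,4], I[3,5]^2, I[5,5]^2.
HN type (ℓ=6): μ^(1)=28; μ^(2)=43/2; μ^(3)=15; μ^(4)=-11; μ^(5)=-24; μ^(6)=-50

((0, 0, 0, 1, 0); (0, 0, 0, 2, 2); (0, 0, 0, 0, 2); (0, 1, 1, 0, 0); (0, 0, 3, 0, 0); (1, 0, 0, 0, 0))


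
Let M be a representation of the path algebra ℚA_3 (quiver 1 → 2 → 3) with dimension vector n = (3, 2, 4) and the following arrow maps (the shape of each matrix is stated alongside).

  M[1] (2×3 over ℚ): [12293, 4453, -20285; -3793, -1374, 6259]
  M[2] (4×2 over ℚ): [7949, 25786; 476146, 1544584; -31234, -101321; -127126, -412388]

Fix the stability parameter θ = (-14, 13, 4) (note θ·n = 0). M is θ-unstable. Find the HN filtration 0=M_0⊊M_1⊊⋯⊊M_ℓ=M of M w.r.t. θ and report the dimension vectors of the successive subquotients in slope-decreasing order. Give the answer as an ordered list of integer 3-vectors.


Barcode: M ≅ I[1,1], I[1,3]^2, I[3,3]^2. HN layers by μ_θ (3 steps, strictly decreasing):
  μ^(1)=17/2; μ^(2)=4; μ^(3)=-14

((0, 2, 2); (0, 0, 2); (3, 0, 0))


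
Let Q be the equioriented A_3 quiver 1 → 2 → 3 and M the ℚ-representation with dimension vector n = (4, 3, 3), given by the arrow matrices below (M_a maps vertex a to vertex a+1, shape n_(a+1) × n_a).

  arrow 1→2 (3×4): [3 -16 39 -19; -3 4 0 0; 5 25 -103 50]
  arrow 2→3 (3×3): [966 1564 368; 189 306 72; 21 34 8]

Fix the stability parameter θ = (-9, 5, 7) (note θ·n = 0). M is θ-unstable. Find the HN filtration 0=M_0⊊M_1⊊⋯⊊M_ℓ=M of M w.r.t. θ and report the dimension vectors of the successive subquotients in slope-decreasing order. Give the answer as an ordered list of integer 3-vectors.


Barcode: M ≅ I[1,1], I[1,2]^2, I[1,3], I[3,3]^2. HN layers by μ_θ (3 steps, strictly decreasing):
  μ^(1)=7; μ^(2)=5; μ^(3)=-9

((0, 0, 3); (0, 3, 0); (4, 0, 0))


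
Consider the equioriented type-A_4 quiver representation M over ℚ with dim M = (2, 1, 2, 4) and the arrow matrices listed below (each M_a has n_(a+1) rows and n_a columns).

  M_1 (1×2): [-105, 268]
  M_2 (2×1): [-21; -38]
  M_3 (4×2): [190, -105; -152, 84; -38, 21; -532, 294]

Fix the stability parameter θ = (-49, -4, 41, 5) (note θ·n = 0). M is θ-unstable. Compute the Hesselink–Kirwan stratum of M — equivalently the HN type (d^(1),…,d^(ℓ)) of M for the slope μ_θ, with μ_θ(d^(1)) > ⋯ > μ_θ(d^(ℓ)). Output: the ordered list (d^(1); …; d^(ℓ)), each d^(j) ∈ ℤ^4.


Via rank(M_{q-1}∘⋯∘M_p): M ≅ I[1,1], I[1,3], I[3,4], I[4,4]^3.
μ_θ-semistable layers: μ^(1)=41; μ^(2)=23; μ^(3)=5; μ^(4)=-4; μ^(5)=-49

((0, 0, 1, 0); (0, 0, 1, 1); (0, 0, 0, 3); (0, 1, 0, 0); (2, 0, 0, 0))


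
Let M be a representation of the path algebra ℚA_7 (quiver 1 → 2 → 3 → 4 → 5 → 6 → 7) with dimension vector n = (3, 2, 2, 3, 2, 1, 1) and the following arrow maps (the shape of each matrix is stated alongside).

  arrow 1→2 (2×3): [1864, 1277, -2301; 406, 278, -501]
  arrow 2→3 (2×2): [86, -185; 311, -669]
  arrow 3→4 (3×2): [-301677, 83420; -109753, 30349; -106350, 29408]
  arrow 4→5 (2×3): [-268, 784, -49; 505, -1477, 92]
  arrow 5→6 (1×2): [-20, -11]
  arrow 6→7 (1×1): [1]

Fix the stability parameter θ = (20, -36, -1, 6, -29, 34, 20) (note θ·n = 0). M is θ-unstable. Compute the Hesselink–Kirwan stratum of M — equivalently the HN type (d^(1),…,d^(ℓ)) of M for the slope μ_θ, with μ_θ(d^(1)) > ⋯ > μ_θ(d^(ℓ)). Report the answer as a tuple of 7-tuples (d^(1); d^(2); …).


Interval decomposition of M: I[1,1], I[1,5], I[1,7], I[4,4].
HN type (ℓ=4): μ^(1)=27; μ^(2)=20; μ^(3)=6; μ^(4)=-8

((0, 0, 0, 0, 0, 1, 1); (1, 0, 0, 0, 0, 0, 0); (0, 0, 0, 1, 0, 0, 0); (2, 2, 2, 2, 2, 0, 0))


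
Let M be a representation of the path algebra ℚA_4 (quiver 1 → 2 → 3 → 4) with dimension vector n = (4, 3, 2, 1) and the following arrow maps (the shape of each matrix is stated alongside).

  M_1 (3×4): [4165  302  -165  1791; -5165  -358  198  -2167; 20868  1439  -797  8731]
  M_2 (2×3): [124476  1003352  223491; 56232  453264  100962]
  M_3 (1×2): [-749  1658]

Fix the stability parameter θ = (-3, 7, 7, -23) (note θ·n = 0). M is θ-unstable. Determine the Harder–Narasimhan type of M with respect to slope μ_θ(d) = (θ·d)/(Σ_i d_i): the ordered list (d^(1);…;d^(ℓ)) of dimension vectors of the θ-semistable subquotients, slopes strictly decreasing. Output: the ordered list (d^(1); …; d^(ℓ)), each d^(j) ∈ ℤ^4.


Via rank(M_{q-1}∘⋯∘M_p): M ≅ I[1,1], I[1,2]^2, I[1,4], I[3,3].
μ_θ-semistable layers: μ^(1)=7; μ^(2)=-3

((0, 2, 1, 0); (4, 1, 1, 1))


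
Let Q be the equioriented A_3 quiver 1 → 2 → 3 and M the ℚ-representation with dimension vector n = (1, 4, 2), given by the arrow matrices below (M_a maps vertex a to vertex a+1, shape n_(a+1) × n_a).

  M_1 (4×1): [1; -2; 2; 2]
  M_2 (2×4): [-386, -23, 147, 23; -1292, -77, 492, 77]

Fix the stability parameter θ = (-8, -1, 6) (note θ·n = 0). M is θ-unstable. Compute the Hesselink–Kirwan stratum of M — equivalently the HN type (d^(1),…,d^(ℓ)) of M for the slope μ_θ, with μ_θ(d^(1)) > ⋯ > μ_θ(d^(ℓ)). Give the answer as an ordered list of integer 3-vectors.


Via rank(M_{q-1}∘⋯∘M_p): M ≅ I[1,2], I[2,2], I[2,3]^2.
μ_θ-semistable layers: μ^(1)=6; μ^(2)=-1; μ^(3)=-8

((0, 0, 2); (0, 4, 0); (1, 0, 0))


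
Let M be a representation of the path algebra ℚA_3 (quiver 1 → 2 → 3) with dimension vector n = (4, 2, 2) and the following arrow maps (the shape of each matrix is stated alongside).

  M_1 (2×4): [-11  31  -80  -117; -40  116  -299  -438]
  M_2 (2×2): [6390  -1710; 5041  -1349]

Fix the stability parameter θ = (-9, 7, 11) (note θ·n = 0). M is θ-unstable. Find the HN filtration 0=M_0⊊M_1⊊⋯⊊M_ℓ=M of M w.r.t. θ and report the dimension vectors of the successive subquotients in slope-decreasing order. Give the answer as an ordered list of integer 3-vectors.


Via rank(M_{q-1}∘⋯∘M_p): M ≅ I[1,1]^2, I[1,2], I[1,3], I[3,3].
μ_θ-semistable layers: μ^(1)=11; μ^(2)=7; μ^(3)=-9

((0, 0, 2); (0, 2, 0); (4, 0, 0))


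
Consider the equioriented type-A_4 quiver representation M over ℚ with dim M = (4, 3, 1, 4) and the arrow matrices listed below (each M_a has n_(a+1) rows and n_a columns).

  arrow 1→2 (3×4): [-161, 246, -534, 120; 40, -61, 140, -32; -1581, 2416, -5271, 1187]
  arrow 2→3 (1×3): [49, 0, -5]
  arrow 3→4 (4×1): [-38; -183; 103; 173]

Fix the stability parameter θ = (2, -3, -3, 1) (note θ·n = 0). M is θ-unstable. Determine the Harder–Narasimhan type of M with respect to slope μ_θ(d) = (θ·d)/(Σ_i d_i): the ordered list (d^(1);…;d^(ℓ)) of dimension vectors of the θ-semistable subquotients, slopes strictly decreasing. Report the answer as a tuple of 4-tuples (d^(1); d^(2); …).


Barcode: M ≅ I[1,1], I[1,2]^2, I[1,4], I[4,4]^3. HN layers by μ_θ (4 steps, strictly decreasing):
  μ^(1)=2; μ^(2)=1; μ^(3)=-1/2; μ^(4)=-4/3

((1, 0, 0, 0); (0, 0, 0, 4); (2, 2, 0, 0); (1, 1, 1, 0))


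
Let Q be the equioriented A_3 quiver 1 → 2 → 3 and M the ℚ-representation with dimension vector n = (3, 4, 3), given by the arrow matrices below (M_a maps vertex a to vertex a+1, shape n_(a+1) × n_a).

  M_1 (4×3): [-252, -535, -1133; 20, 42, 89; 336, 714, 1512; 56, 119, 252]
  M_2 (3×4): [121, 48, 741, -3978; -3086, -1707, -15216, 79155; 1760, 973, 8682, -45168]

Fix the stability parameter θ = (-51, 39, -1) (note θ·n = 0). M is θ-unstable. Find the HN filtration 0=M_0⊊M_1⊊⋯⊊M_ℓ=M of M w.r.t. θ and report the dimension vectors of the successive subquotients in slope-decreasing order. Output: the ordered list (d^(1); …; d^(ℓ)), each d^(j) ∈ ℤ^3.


Via rank(M_{q-1}∘⋯∘M_p): M ≅ I[1,1], I[1,3]^2, I[2,2], I[2,3].
μ_θ-semistable layers: μ^(1)=39; μ^(2)=19; μ^(3)=-51

((0, 1, 0); (0, 3, 3); (3, 0, 0))


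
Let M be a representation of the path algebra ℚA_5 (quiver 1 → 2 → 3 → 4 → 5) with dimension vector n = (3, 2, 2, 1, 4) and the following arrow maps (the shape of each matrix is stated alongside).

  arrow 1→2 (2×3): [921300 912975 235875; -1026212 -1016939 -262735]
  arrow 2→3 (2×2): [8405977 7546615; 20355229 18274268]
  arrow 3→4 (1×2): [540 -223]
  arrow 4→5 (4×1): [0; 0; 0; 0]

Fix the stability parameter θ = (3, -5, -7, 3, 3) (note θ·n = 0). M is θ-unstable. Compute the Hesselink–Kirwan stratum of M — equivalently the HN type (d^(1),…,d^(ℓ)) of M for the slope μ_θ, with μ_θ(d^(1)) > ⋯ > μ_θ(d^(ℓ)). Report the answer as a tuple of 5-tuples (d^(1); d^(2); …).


Interval decomposition of M: I[1,1]^2, I[1,4], I[2,3], I[5,5]^4.
HN type (ℓ=3): μ^(1)=3; μ^(2)=-3; μ^(3)=-6

((2, 0, 0, 1, 4); (1, 1, 1, 0, 0); (0, 1, 1, 0, 0))


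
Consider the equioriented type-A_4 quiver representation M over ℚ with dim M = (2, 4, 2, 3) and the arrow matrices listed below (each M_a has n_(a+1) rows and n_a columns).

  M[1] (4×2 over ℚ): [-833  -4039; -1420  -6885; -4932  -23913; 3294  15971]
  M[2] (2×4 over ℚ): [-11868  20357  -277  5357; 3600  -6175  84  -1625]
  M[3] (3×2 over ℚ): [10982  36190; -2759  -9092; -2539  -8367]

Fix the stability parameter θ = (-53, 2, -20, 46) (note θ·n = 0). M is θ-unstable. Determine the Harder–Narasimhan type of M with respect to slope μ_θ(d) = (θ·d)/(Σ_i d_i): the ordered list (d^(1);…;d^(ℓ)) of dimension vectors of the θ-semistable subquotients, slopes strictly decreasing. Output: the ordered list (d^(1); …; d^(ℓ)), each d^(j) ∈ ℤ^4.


Via rank(M_{q-1}∘⋯∘M_p): M ≅ I[1,4]^2, I[2,2]^2, I[4,4].
μ_θ-semistable layers: μ^(1)=46; μ^(2)=2; μ^(3)=-9; μ^(4)=-53

((0, 0, 0, 3); (0, 2, 0, 0); (0, 2, 2, 0); (2, 0, 0, 0))


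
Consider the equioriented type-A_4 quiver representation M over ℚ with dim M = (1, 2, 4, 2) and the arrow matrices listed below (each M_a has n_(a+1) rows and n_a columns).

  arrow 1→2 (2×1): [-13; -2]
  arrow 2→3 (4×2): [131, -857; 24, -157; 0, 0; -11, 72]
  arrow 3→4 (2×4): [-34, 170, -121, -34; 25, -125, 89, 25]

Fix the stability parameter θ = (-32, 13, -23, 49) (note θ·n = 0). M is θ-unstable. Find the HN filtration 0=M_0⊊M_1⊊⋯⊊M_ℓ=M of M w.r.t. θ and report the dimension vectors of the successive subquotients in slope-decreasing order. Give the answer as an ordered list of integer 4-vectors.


Barcode: M ≅ I[1,3], I[2,3], I[3,4]^2. HN layers by μ_θ (4 steps, strictly decreasing):
  μ^(1)=49; μ^(2)=-5; μ^(3)=-23; μ^(4)=-32

((0, 0, 0, 2); (0, 2, 2, 0); (0, 0, 2, 0); (1, 0, 0, 0))


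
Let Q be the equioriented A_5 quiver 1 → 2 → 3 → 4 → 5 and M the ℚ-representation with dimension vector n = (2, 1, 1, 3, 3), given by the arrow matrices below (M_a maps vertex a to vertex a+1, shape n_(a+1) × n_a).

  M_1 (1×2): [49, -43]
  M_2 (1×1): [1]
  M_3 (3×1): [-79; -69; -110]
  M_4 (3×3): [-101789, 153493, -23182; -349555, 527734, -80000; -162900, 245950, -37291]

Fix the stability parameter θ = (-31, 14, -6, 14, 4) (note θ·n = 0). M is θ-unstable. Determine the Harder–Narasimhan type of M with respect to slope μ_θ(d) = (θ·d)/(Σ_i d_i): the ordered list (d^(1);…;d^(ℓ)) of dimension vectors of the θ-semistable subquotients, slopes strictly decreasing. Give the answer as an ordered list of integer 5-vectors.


Barcode: M ≅ I[1,1], I[1,5], I[4,5]^2. HN layers by μ_θ (3 steps, strictly decreasing):
  μ^(1)=9; μ^(2)=4; μ^(3)=-31

((0, 0, 0, 3, 3); (0, 1, 1, 0, 0); (2, 0, 0, 0, 0))


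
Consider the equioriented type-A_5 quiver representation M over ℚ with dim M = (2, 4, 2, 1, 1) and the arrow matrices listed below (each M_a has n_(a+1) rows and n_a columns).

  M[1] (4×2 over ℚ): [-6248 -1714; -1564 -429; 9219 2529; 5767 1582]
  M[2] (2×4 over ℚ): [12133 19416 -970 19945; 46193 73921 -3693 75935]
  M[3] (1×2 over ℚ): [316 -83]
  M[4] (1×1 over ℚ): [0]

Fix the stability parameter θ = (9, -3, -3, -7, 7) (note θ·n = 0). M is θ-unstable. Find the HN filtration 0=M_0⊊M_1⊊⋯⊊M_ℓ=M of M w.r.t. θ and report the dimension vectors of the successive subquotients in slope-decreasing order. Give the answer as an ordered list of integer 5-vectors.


Via rank(M_{q-1}∘⋯∘M_p): M ≅ I[1,3], I[1,4], I[2,2]^2, I[5,5].
μ_θ-semistable layers: μ^(1)=7; μ^(2)=1; μ^(3)=-1; μ^(4)=-3

((0, 0, 0, 0, 1); (1, 1, 1, 0, 0); (1, 1, 1, 1, 0); (0, 2, 0, 0, 0))


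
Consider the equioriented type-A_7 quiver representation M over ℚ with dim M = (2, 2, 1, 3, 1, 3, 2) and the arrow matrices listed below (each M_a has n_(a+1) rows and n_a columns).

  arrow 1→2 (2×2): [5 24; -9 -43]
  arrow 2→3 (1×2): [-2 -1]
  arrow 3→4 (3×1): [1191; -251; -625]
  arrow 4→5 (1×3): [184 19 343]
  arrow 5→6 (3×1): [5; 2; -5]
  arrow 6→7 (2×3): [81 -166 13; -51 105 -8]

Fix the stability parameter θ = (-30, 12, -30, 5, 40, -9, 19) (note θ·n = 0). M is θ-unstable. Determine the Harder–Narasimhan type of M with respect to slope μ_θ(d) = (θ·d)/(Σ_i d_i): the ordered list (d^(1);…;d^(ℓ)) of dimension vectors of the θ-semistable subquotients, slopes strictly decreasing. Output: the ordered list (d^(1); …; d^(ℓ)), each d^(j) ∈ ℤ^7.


Via rank(M_{q-1}∘⋯∘M_p): M ≅ I[1,2], I[1,4], I[4,4], I[4,7], I[6,6], I[6,7].
μ_θ-semistable layers: μ^(1)=19; μ^(2)=31/2; μ^(3)=12; μ^(4)=5; μ^(5)=-9; μ^(6)=-30

((0, 0, 0, 0, 0, 0, 2); (0, 0, 0, 0, 1, 1, 0); (0, 1, 0, 0, 0, 0, 0); (0, 0, 0, 3, 0, 0, 0); (0, 1, 1, 0, 0, 2, 0); (2, 0, 0, 0, 0, 0, 0))


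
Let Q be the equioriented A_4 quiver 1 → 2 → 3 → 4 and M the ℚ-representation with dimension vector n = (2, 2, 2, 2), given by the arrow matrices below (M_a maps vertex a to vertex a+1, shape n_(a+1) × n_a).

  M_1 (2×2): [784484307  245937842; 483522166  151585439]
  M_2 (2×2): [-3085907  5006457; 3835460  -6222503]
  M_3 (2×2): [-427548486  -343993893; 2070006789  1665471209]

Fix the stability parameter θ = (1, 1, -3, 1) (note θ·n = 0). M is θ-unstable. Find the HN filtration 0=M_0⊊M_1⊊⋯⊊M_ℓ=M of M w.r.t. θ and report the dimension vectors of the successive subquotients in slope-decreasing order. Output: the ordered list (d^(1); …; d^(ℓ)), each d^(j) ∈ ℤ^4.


Interval decomposition of M: I[1,4]^2.
HN type (ℓ=2): μ^(1)=1; μ^(2)=-1/3

((0, 0, 0, 2); (2, 2, 2, 0))


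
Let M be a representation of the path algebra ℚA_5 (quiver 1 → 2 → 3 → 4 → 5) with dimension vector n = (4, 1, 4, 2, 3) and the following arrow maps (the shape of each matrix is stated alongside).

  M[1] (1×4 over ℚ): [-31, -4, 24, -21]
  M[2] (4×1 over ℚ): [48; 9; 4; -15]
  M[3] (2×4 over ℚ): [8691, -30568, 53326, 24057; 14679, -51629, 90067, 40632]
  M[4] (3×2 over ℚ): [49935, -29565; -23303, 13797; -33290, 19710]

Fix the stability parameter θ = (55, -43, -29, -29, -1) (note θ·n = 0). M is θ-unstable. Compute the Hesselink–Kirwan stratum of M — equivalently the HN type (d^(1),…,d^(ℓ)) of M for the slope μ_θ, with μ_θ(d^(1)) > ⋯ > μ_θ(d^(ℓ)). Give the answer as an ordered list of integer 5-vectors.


Interval decomposition of M: I[1,1]^3, I[1,5], I[3,3]^2, I[3,4], I[5,5]^2.
HN type (ℓ=4): μ^(1)=55; μ^(2)=-1; μ^(3)=-23/2; μ^(4)=-29

((3, 0, 0, 0, 0); (0, 0, 0, 0, 3); (1, 1, 1, 1, 0); (0, 0, 3, 1, 0))


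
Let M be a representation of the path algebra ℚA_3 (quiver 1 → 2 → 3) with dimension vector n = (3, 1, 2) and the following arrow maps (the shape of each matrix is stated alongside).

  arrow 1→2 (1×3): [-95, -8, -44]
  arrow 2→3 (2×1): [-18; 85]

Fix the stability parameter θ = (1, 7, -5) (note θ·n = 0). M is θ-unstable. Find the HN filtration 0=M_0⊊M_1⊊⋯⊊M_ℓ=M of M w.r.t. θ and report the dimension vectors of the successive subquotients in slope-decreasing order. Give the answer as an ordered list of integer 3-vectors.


Interval decomposition of M: I[1,1]^2, I[1,3], I[3,3].
HN type (ℓ=2): μ^(1)=1; μ^(2)=-5

((3, 1, 1); (0, 0, 1))


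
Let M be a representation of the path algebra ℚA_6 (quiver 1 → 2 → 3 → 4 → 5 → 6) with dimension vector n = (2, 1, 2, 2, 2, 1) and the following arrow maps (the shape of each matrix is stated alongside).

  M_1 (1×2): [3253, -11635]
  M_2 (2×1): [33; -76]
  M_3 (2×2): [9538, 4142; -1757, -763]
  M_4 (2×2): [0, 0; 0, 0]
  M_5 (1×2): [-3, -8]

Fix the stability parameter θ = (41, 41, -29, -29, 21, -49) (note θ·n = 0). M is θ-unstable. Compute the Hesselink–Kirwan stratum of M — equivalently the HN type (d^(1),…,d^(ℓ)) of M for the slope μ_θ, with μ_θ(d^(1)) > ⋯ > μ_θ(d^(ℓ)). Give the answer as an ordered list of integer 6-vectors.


Via rank(M_{q-1}∘⋯∘M_p): M ≅ I[1,1], I[1,4], I[3,3], I[4,4], I[5,5], I[5,6].
μ_θ-semistable layers: μ^(1)=41; μ^(2)=21; μ^(3)=6; μ^(4)=-14; μ^(5)=-29

((1, 0, 0, 0, 0, 0); (0, 0, 0, 0, 1, 0); (1, 1, 1, 1, 0, 0); (0, 0, 0, 0, 1, 1); (0, 0, 1, 1, 0, 0))


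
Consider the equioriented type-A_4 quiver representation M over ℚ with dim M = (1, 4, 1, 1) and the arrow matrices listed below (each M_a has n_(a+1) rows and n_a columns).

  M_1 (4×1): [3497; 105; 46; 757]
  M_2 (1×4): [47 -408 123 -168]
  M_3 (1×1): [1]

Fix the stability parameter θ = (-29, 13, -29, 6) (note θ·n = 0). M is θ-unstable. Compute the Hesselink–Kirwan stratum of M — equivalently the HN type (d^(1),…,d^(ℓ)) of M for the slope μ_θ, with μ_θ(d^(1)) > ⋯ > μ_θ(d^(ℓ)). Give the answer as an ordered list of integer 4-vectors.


Interval decomposition of M: I[1,4], I[2,2]^3.
HN type (ℓ=4): μ^(1)=13; μ^(2)=6; μ^(3)=-8; μ^(4)=-29

((0, 3, 0, 0); (0, 0, 0, 1); (0, 1, 1, 0); (1, 0, 0, 0))


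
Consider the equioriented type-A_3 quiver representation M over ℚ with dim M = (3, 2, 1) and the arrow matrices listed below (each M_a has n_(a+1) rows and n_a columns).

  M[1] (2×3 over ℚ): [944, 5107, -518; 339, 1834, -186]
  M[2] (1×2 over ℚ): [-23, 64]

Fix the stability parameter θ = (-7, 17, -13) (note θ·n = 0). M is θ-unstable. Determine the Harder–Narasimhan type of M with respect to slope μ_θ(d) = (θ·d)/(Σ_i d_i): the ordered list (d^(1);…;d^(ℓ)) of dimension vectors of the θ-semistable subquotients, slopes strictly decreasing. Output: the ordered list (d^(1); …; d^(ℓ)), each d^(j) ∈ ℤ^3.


Interval decomposition of M: I[1,1], I[1,2], I[1,3].
HN type (ℓ=3): μ^(1)=17; μ^(2)=2; μ^(3)=-7

((0, 1, 0); (0, 1, 1); (3, 0, 0))


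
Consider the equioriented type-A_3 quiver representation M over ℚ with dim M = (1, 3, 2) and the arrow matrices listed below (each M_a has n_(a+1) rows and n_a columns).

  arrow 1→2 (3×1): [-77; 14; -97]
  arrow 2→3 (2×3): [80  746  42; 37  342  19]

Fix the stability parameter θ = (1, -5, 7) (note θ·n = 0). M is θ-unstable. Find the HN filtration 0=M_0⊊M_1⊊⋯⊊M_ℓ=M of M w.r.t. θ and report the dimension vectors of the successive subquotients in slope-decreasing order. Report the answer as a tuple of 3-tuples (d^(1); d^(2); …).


Via rank(M_{q-1}∘⋯∘M_p): M ≅ I[1,3], I[2,2], I[2,3].
μ_θ-semistable layers: μ^(1)=7; μ^(2)=-2; μ^(3)=-5

((0, 0, 2); (1, 1, 0); (0, 2, 0))


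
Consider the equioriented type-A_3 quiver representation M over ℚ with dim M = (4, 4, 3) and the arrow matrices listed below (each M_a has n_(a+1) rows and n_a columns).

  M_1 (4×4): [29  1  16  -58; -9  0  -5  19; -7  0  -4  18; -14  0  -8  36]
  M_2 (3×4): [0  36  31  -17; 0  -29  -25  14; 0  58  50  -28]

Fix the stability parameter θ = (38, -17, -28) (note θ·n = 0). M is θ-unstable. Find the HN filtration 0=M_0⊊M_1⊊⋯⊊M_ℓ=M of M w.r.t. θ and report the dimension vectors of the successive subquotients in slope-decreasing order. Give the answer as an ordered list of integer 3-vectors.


Barcode: M ≅ I[1,1], I[1,2], I[1,3]^2, I[2,2], I[3,3]. HN layers by μ_θ (5 steps, strictly decreasing):
  μ^(1)=38; μ^(2)=21/2; μ^(3)=-7/3; μ^(4)=-17; μ^(5)=-28

((1, 0, 0); (1, 1, 0); (2, 2, 2); (0, 1, 0); (0, 0, 1))


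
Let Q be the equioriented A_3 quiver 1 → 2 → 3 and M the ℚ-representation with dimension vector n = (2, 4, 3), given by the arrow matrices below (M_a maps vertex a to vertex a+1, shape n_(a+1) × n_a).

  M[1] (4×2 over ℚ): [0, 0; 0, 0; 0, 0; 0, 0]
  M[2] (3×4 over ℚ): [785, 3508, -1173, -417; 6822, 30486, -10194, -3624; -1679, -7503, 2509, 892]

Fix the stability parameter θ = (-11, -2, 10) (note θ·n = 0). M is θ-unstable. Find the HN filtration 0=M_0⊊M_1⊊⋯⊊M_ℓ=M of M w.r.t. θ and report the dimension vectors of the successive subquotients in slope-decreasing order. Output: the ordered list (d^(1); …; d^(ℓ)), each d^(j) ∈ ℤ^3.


Barcode: M ≅ I[1,1]^2, I[2,2]^2, I[2,3]^2, I[3,3]. HN layers by μ_θ (3 steps, strictly decreasing):
  μ^(1)=10; μ^(2)=-2; μ^(3)=-11

((0, 0, 3); (0, 4, 0); (2, 0, 0))


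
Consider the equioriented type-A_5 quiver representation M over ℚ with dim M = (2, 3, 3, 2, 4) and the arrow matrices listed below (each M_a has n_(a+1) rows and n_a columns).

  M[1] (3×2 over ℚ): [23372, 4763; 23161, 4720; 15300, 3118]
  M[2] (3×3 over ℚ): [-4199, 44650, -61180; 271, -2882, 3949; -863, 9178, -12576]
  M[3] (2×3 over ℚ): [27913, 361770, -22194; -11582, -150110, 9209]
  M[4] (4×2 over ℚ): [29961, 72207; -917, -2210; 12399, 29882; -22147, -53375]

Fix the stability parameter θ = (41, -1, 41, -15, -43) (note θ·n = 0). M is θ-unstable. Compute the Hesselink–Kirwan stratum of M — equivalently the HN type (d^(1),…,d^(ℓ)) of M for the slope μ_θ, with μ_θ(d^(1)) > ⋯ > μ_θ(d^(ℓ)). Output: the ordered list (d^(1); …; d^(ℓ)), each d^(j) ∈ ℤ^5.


Via rank(M_{q-1}∘⋯∘M_p): M ≅ I[1,2], I[1,5], I[2,5], I[3,3], I[5,5]^2.
μ_θ-semistable layers: μ^(1)=41; μ^(2)=20; μ^(3)=23/5; μ^(4)=-9/2; μ^(5)=-43

((0, 0, 1, 0, 0); (1, 1, 0, 0, 0); (1, 1, 1, 1, 1); (0, 1, 1, 1, 1); (0, 0, 0, 0, 2))


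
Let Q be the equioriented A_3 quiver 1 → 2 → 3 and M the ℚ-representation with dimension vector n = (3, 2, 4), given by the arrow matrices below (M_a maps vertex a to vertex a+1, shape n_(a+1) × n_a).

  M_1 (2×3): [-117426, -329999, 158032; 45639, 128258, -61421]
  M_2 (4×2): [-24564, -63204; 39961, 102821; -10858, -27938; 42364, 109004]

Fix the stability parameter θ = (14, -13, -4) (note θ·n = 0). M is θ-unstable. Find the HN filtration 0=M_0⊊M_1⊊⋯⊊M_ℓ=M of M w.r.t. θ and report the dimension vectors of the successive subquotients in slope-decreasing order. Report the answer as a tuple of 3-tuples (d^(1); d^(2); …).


Via rank(M_{q-1}∘⋯∘M_p): M ≅ I[1,1], I[1,2], I[1,3], I[3,3]^3.
μ_θ-semistable layers: μ^(1)=14; μ^(2)=1/2; μ^(3)=-1; μ^(4)=-4

((1, 0, 0); (1, 1, 0); (1, 1, 1); (0, 0, 3))
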